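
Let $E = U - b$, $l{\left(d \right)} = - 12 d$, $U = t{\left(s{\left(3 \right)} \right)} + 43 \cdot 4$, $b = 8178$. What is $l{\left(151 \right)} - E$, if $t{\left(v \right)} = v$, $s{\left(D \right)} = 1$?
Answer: $6193$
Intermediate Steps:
$U = 173$ ($U = 1 + 43 \cdot 4 = 1 + 172 = 173$)
$E = -8005$ ($E = 173 - 8178 = -8005$)
$l{\left(151 \right)} - E = \left(-12\right) 151 - -8005 = -1812 + 8005 = 6193$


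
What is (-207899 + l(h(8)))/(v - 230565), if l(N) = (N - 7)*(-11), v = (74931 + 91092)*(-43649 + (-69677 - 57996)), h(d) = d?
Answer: 207910/28443622971 ≈ 7.3095e-6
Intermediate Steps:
v = -28443392406 (v = 166023*(-43649 - 127673) = 166023*(-171322) = -28443392406)
l(N) = 77 - 11*N (l(N) = (-7 + N)*(-11) = 77 - 11*N)
(-207899 + l(h(8)))/(v - 230565) = (-207899 + (77 - 11*8))/(-28443392406 - 230565) = (-207899 + (77 - 88))/(-28443622971) = (-207899 - 11)*(-1/28443622971) = -207910*(-1/28443622971) = 207910/28443622971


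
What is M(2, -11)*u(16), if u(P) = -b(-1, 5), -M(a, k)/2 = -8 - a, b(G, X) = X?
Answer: -100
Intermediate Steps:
M(a, k) = 16 + 2*a (M(a, k) = -2*(-8 - a) = 16 + 2*a)
u(P) = -5 (u(P) = -1*5 = -5)
M(2, -11)*u(16) = (16 + 2*2)*(-5) = (16 + 4)*(-5) = 20*(-5) = -100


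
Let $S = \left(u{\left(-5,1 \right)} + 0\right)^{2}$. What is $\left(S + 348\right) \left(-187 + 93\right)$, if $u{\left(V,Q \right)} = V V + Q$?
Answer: $-96256$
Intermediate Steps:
$u{\left(V,Q \right)} = Q + V^{2}$ ($u{\left(V,Q \right)} = V^{2} + Q = Q + V^{2}$)
$S = 676$ ($S = \left(\left(1 + \left(-5\right)^{2}\right) + 0\right)^{2} = \left(\left(1 + 25\right) + 0\right)^{2} = \left(26 + 0\right)^{2} = 26^{2} = 676$)
$\left(S + 348\right) \left(-187 + 93\right) = \left(676 + 348\right) \left(-187 + 93\right) = 1024 \left(-94\right) = -96256$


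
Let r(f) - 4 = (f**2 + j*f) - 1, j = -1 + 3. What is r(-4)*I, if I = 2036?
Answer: 22396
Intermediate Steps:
j = 2
r(f) = 3 + f**2 + 2*f (r(f) = 4 + ((f**2 + 2*f) - 1) = 4 + (-1 + f**2 + 2*f) = 3 + f**2 + 2*f)
r(-4)*I = (3 + (-4)**2 + 2*(-4))*2036 = (3 + 16 - 8)*2036 = 11*2036 = 22396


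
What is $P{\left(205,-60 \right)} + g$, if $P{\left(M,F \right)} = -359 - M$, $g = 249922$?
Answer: $249358$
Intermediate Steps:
$P{\left(205,-60 \right)} + g = \left(-359 - 205\right) + 249922 = -564 + 249922 = 249358$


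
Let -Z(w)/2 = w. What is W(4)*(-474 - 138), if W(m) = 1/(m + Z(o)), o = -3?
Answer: -306/5 ≈ -61.200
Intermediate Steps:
Z(w) = -2*w
W(m) = 1/(6 + m) (W(m) = 1/(m - 2*(-3)) = 1/(m + 6) = 1/(6 + m))
W(4)*(-474 - 138) = (-474 - 138)/(6 + 4) = -612/10 = (⅒)*(-612) = -306/5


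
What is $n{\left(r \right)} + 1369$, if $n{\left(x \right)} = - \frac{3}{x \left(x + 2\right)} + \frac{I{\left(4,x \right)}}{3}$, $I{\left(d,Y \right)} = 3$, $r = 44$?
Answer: $\frac{2772877}{2024} \approx 1370.0$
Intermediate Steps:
$n{\left(x \right)} = 1 - \frac{3}{x \left(2 + x\right)}$ ($n{\left(x \right)} = - \frac{3}{x \left(x + 2\right)} + \frac{3}{3} = - \frac{3}{x \left(2 + x\right)} + 3 \cdot \frac{1}{3} = - 3 \frac{1}{x \left(2 + x\right)} + 1 = - \frac{3}{x \left(2 + x\right)} + 1 = 1 - \frac{3}{x \left(2 + x\right)}$)
$n{\left(r \right)} + 1369 = \frac{-3 + 44^{2} + 2 \cdot 44}{44 \left(2 + 44\right)} + 1369 = \frac{-3 + 1936 + 88}{44 \cdot 46} + 1369 = \frac{1}{44} \cdot \frac{1}{46} \cdot 2021 + 1369 = \frac{2021}{2024} + 1369 = \frac{2772877}{2024}$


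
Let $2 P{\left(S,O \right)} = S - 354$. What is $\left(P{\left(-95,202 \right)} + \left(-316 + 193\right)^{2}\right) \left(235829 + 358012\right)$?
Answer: $\frac{17701806369}{2} \approx 8.8509 \cdot 10^{9}$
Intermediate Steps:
$P{\left(S,O \right)} = -177 + \frac{S}{2}$ ($P{\left(S,O \right)} = \frac{S - 354}{2} = \frac{-354 + S}{2} = -177 + \frac{S}{2}$)
$\left(P{\left(-95,202 \right)} + \left(-316 + 193\right)^{2}\right) \left(235829 + 358012\right) = \left(\left(-177 + \frac{1}{2} \left(-95\right)\right) + \left(-316 + 193\right)^{2}\right) \left(235829 + 358012\right) = \left(\left(-177 - \frac{95}{2}\right) + \left(-123\right)^{2}\right) 593841 = \left(- \frac{449}{2} + 15129\right) 593841 = \frac{29809}{2} \cdot 593841 = \frac{17701806369}{2}$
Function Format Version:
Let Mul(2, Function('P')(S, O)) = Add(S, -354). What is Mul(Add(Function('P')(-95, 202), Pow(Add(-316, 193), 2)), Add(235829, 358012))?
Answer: Rational(17701806369, 2) ≈ 8.8509e+9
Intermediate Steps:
Function('P')(S, O) = Add(-177, Mul(Rational(1, 2), S)) (Function('P')(S, O) = Mul(Rational(1, 2), Add(S, -354)) = Mul(Rational(1, 2), Add(-354, S)) = Add(-177, Mul(Rational(1, 2), S)))
Mul(Add(Function('P')(-95, 202), Pow(Add(-316, 193), 2)), Add(235829, 358012)) = Mul(Add(Add(-177, Mul(Rational(1, 2), -95)), Pow(Add(-316, 193), 2)), Add(235829, 358012)) = Mul(Add(Add(-177, Rational(-95, 2)), Pow(-123, 2)), 593841) = Mul(Add(Rational(-449, 2), 15129), 593841) = Mul(Rational(29809, 2), 593841) = Rational(17701806369, 2)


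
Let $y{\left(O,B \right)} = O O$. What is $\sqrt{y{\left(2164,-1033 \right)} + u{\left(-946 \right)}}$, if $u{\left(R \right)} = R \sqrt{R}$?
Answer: $\sqrt{4682896 - 946 i \sqrt{946}} \approx 2164.0 - 6.723 i$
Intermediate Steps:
$y{\left(O,B \right)} = O^{2}$
$u{\left(R \right)} = R^{\frac{3}{2}}$
$\sqrt{y{\left(2164,-1033 \right)} + u{\left(-946 \right)}} = \sqrt{2164^{2} + \left(-946\right)^{\frac{3}{2}}} = \sqrt{4682896 - 946 i \sqrt{946}}$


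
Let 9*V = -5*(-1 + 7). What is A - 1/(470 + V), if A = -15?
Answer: -21003/1400 ≈ -15.002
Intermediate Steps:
V = -10/3 (V = (-5*(-1 + 7))/9 = (-5*6)/9 = (⅑)*(-30) = -10/3 ≈ -3.3333)
A - 1/(470 + V) = -15 - 1/(470 - 10/3) = -15 - 1/1400/3 = -15 - 1*3/1400 = -15 - 3/1400 = -21003/1400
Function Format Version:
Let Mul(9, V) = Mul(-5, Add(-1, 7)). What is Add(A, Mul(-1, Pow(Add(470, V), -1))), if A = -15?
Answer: Rational(-21003, 1400) ≈ -15.002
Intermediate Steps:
V = Rational(-10, 3) (V = Mul(Rational(1, 9), Mul(-5, Add(-1, 7))) = Mul(Rational(1, 9), Mul(-5, 6)) = Mul(Rational(1, 9), -30) = Rational(-10, 3) ≈ -3.3333)
Add(A, Mul(-1, Pow(Add(470, V), -1))) = Add(-15, Mul(-1, Pow(Add(470, Rational(-10, 3)), -1))) = Add(-15, Mul(-1, Pow(Rational(1400, 3), -1))) = Add(-15, Mul(-1, Rational(3, 1400))) = Add(-15, Rational(-3, 1400)) = Rational(-21003, 1400)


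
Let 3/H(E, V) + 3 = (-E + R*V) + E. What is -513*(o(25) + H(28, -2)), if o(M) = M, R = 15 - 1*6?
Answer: -89262/7 ≈ -12752.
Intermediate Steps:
R = 9 (R = 15 - 6 = 9)
H(E, V) = 3/(-3 + 9*V) (H(E, V) = 3/(-3 + ((-E + 9*V) + E)) = 3/(-3 + 9*V))
-513*(o(25) + H(28, -2)) = -513*(25 + 1/(-1 + 3*(-2))) = -513*(25 + 1/(-1 - 6)) = -513*(25 + 1/(-7)) = -513*(25 - 1/7) = -513*174/7 = -89262/7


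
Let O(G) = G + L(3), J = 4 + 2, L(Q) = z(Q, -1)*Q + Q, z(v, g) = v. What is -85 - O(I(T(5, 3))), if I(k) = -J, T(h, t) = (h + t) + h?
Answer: -91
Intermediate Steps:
L(Q) = Q + Q² (L(Q) = Q*Q + Q = Q² + Q = Q + Q²)
J = 6
T(h, t) = t + 2*h
I(k) = -6 (I(k) = -1*6 = -6)
O(G) = 12 + G (O(G) = G + 3*(1 + 3) = G + 3*4 = G + 12 = 12 + G)
-85 - O(I(T(5, 3))) = -85 - (12 - 6) = -85 - 1*6 = -85 - 6 = -91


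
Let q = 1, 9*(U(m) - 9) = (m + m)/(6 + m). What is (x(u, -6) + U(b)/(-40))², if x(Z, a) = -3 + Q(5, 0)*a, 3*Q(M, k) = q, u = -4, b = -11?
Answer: 88868329/3240000 ≈ 27.428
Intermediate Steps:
U(m) = 9 + 2*m/(9*(6 + m)) (U(m) = 9 + ((m + m)/(6 + m))/9 = 9 + ((2*m)/(6 + m))/9 = 9 + (2*m/(6 + m))/9 = 9 + 2*m/(9*(6 + m)))
Q(M, k) = ⅓ (Q(M, k) = (⅓)*1 = ⅓)
x(Z, a) = -3 + a/3
(x(u, -6) + U(b)/(-40))² = ((-3 + (⅓)*(-6)) + ((486 + 83*(-11))/(9*(6 - 11)))/(-40))² = ((-3 - 2) + ((⅑)*(486 - 913)/(-5))*(-1/40))² = (-5 + ((⅑)*(-⅕)*(-427))*(-1/40))² = (-5 + (427/45)*(-1/40))² = (-5 - 427/1800)² = (-9427/1800)² = 88868329/3240000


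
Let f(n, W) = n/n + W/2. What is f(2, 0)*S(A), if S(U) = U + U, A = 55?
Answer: 110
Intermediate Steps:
f(n, W) = 1 + W/2 (f(n, W) = 1 + W*(1/2) = 1 + W/2)
S(U) = 2*U
f(2, 0)*S(A) = (1 + (1/2)*0)*(2*55) = (1 + 0)*110 = 1*110 = 110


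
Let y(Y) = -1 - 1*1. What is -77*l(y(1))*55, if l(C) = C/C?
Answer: -4235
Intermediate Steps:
y(Y) = -2 (y(Y) = -1 - 1 = -2)
l(C) = 1
-77*l(y(1))*55 = -77*1*55 = -77*55 = -4235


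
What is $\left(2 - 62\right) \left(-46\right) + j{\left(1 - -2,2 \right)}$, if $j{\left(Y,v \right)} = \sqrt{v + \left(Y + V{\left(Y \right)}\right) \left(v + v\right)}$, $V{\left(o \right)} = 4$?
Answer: $2760 + \sqrt{30} \approx 2765.5$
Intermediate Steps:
$j{\left(Y,v \right)} = \sqrt{v + 2 v \left(4 + Y\right)}$ ($j{\left(Y,v \right)} = \sqrt{v + \left(Y + 4\right) \left(v + v\right)} = \sqrt{v + \left(4 + Y\right) 2 v} = \sqrt{v + 2 v \left(4 + Y\right)}$)
$\left(2 - 62\right) \left(-46\right) + j{\left(1 - -2,2 \right)} = \left(2 - 62\right) \left(-46\right) + \sqrt{2 \left(9 + 2 \left(1 - -2\right)\right)} = \left(2 - 62\right) \left(-46\right) + \sqrt{2 \left(9 + 2 \left(1 + 2\right)\right)} = \left(-60\right) \left(-46\right) + \sqrt{2 \left(9 + 2 \cdot 3\right)} = 2760 + \sqrt{2 \left(9 + 6\right)} = 2760 + \sqrt{2 \cdot 15} = 2760 + \sqrt{30}$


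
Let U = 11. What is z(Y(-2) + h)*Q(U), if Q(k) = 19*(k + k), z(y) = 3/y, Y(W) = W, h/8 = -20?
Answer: -209/27 ≈ -7.7407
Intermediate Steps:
h = -160 (h = 8*(-20) = -160)
Q(k) = 38*k (Q(k) = 19*(2*k) = 38*k)
z(Y(-2) + h)*Q(U) = (3/(-2 - 160))*(38*11) = (3/(-162))*418 = (3*(-1/162))*418 = -1/54*418 = -209/27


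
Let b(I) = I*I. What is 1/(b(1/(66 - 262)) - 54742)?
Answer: -38416/2102968671 ≈ -1.8268e-5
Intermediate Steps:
b(I) = I²
1/(b(1/(66 - 262)) - 54742) = 1/((1/(66 - 262))² - 54742) = 1/((1/(-196))² - 54742) = 1/((-1/196)² - 54742) = 1/(1/38416 - 54742) = 1/(-2102968671/38416) = -38416/2102968671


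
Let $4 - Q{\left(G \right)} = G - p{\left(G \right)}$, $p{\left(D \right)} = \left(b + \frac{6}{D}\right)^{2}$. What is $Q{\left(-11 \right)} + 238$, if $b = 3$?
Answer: $\frac{31342}{121} \approx 259.02$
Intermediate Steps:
$p{\left(D \right)} = \left(3 + \frac{6}{D}\right)^{2}$
$Q{\left(G \right)} = 4 - G + \frac{9 \left(2 + G\right)^{2}}{G^{2}}$ ($Q{\left(G \right)} = 4 - \left(G - \frac{9 \left(2 + G\right)^{2}}{G^{2}}\right) = 4 - G + \frac{9 \left(2 + G\right)^{2}}{G^{2}}$)
$Q{\left(-11 \right)} + 238 = \left(4 - -11 + \frac{9 \left(2 - 11\right)^{2}}{121}\right) + 238 = \left(4 + 11 + 9 \cdot \frac{1}{121} \left(-9\right)^{2}\right) + 238 = \left(4 + 11 + 9 \cdot \frac{1}{121} \cdot 81\right) + 238 = \left(4 + 11 + \frac{729}{121}\right) + 238 = \frac{2544}{121} + 238 = \frac{31342}{121}$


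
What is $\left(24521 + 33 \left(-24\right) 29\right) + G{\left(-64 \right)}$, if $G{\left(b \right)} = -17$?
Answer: $1536$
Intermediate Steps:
$\left(24521 + 33 \left(-24\right) 29\right) + G{\left(-64 \right)} = \left(24521 + 33 \left(-24\right) 29\right) - 17 = \left(24521 - 22968\right) - 17 = 1553 - 17 = 1536$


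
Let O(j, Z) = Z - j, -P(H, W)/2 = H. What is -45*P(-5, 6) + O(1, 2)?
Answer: -449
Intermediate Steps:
P(H, W) = -2*H
-45*P(-5, 6) + O(1, 2) = -(-90)*(-5) + (2 - 1*1) = -45*10 + (2 - 1) = -450 + 1 = -449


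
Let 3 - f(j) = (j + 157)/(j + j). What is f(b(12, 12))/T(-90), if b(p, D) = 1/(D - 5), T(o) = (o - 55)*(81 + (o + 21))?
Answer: 547/1740 ≈ 0.31437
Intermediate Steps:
T(o) = (-55 + o)*(102 + o) (T(o) = (-55 + o)*(81 + (21 + o)) = (-55 + o)*(102 + o))
b(p, D) = 1/(-5 + D)
f(j) = 3 - (157 + j)/(2*j) (f(j) = 3 - (j + 157)/(j + j) = 3 - (157 + j)/(2*j))
f(b(12, 12))/T(-90) = ((-157 + 5/(-5 + 12))/(2*(1/(-5 + 12))))/(-5610 + (-90)² + 47*(-90)) = ((-157 + 5/7)/(2*(1/7)))/(-5610 + 8100 - 4230) = ((-157 + 5*(⅐))/(2*(⅐)))/(-1740) = ((½)*7*(-157 + 5/7))*(-1/1740) = ((½)*7*(-1094/7))*(-1/1740) = -547*(-1/1740) = 547/1740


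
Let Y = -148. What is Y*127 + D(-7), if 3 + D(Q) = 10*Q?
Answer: -18869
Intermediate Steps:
D(Q) = -3 + 10*Q
Y*127 + D(-7) = -148*127 + (-3 + 10*(-7)) = -18796 + (-3 - 70) = -18796 - 73 = -18869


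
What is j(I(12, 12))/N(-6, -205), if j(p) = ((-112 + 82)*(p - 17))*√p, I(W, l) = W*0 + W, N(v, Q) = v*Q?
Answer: 10*√3/41 ≈ 0.42245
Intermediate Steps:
N(v, Q) = Q*v
I(W, l) = W (I(W, l) = 0 + W = W)
j(p) = √p*(510 - 30*p) (j(p) = (-30*(-17 + p))*√p = (510 - 30*p)*√p = √p*(510 - 30*p))
j(I(12, 12))/N(-6, -205) = (30*√12*(17 - 1*12))/((-205*(-6))) = (30*(2*√3)*(17 - 12))/1230 = (30*(2*√3)*5)*(1/1230) = (300*√3)*(1/1230) = 10*√3/41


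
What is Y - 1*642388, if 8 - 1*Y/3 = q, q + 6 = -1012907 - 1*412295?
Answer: 3633260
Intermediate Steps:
q = -1425208 (q = -6 + (-1012907 - 1*412295) = -6 + (-1012907 - 412295) = -6 - 1425202 = -1425208)
Y = 4275648 (Y = 24 - 3*(-1425208) = 24 + 4275624 = 4275648)
Y - 1*642388 = 4275648 - 1*642388 = 4275648 - 642388 = 3633260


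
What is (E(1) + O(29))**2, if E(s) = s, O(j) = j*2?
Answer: 3481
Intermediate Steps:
O(j) = 2*j
(E(1) + O(29))**2 = (1 + 2*29)**2 = (1 + 58)**2 = 59**2 = 3481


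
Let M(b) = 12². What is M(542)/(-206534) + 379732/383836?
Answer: 9796537063/9909398053 ≈ 0.98861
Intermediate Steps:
M(b) = 144
M(542)/(-206534) + 379732/383836 = 144/(-206534) + 379732/383836 = 144*(-1/206534) + 379732*(1/383836) = -72/103267 + 94933/95959 = 9796537063/9909398053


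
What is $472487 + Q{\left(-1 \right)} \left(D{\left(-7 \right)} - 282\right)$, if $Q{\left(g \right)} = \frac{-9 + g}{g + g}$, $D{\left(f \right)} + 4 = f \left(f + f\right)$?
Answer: $471547$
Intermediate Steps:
$D{\left(f \right)} = -4 + 2 f^{2}$ ($D{\left(f \right)} = -4 + f \left(f + f\right) = -4 + f 2 f = -4 + 2 f^{2}$)
$Q{\left(g \right)} = \frac{-9 + g}{2 g}$
$472487 + Q{\left(-1 \right)} \left(D{\left(-7 \right)} - 282\right) = 472487 + \frac{-9 - 1}{2 \left(-1\right)} \left(\left(-4 + 2 \left(-7\right)^{2}\right) - 282\right) = 472487 + \frac{1}{2} \left(-1\right) \left(-10\right) \left(\left(-4 + 2 \cdot 49\right) - 282\right) = 472487 + 5 \left(\left(-4 + 98\right) - 282\right) = 472487 + 5 \left(94 - 282\right) = 472487 + 5 \left(-188\right) = 472487 - 940 = 471547$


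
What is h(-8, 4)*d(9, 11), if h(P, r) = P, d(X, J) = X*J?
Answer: -792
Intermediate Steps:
d(X, J) = J*X
h(-8, 4)*d(9, 11) = -88*9 = -8*99 = -792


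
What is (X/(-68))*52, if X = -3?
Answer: 39/17 ≈ 2.2941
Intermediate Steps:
(X/(-68))*52 = (-3/(-68))*52 = -1/68*(-3)*52 = (3/68)*52 = 39/17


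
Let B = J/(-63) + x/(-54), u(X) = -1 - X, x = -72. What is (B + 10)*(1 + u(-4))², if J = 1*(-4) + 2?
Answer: 11456/63 ≈ 181.84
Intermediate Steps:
J = -2 (J = -4 + 2 = -2)
B = 86/63 (B = -2/(-63) - 72/(-54) = -2*(-1/63) - 72*(-1/54) = 2/63 + 4/3 = 86/63 ≈ 1.3651)
(B + 10)*(1 + u(-4))² = (86/63 + 10)*(1 + (-1 - 1*(-4)))² = 716*(1 + (-1 + 4))²/63 = 716*(1 + 3)²/63 = (716/63)*4² = (716/63)*16 = 11456/63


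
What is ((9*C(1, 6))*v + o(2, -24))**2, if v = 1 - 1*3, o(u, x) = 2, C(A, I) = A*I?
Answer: 11236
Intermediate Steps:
v = -2 (v = 1 - 3 = -2)
((9*C(1, 6))*v + o(2, -24))**2 = ((9*(1*6))*(-2) + 2)**2 = ((9*6)*(-2) + 2)**2 = (54*(-2) + 2)**2 = (-108 + 2)**2 = (-106)**2 = 11236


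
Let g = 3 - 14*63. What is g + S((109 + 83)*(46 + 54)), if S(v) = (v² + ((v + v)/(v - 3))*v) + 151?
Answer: 786389487176/2133 ≈ 3.6868e+8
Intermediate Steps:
S(v) = 151 + v² + 2*v²/(-3 + v) (S(v) = (v² + ((2*v)/(-3 + v))*v) + 151 = (v² + (2*v/(-3 + v))*v) + 151 = (v² + 2*v²/(-3 + v)) + 151 = 151 + v² + 2*v²/(-3 + v))
g = -879 (g = 3 - 882 = -879)
g + S((109 + 83)*(46 + 54)) = -879 + (-453 + ((109 + 83)*(46 + 54))³ - ((109 + 83)*(46 + 54))² + 151*((109 + 83)*(46 + 54)))/(-3 + (109 + 83)*(46 + 54)) = -879 + (-453 + (192*100)³ - (192*100)² + 151*(192*100))/(-3 + 192*100) = -879 + (-453 + 19200³ - 1*19200² + 151*19200)/(-3 + 19200) = -879 + (-453 + 7077888000000 - 1*368640000 + 2899200)/19197 = -879 + (-453 + 7077888000000 - 368640000 + 2899200)/19197 = -879 + (1/19197)*7077522258747 = -879 + 786391362083/2133 = 786389487176/2133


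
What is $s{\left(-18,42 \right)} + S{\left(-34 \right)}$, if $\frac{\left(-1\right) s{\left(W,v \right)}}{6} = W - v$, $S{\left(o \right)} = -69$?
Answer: $291$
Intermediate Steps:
$s{\left(W,v \right)} = - 6 W + 6 v$ ($s{\left(W,v \right)} = - 6 \left(W - v\right) = - 6 W + 6 v$)
$s{\left(-18,42 \right)} + S{\left(-34 \right)} = \left(\left(-6\right) \left(-18\right) + 6 \cdot 42\right) - 69 = \left(108 + 252\right) - 69 = 360 - 69 = 291$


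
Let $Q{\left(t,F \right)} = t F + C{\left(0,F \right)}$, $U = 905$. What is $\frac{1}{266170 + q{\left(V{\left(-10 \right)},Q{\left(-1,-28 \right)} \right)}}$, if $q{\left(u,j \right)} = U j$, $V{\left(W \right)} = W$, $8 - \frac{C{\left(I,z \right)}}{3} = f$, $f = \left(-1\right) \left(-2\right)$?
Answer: $\frac{1}{307800} \approx 3.2489 \cdot 10^{-6}$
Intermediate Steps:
$f = 2$
$C{\left(I,z \right)} = 18$ ($C{\left(I,z \right)} = 24 - 6 = 18$)
$Q{\left(t,F \right)} = 18 + F t$ ($Q{\left(t,F \right)} = t F + 18 = F t + 18 = 18 + F t$)
$q{\left(u,j \right)} = 905 j$
$\frac{1}{266170 + q{\left(V{\left(-10 \right)},Q{\left(-1,-28 \right)} \right)}} = \frac{1}{266170 + 905 \left(18 - -28\right)} = \frac{1}{266170 + 905 \left(18 + 28\right)} = \frac{1}{266170 + 905 \cdot 46} = \frac{1}{266170 + 41630} = \frac{1}{307800}$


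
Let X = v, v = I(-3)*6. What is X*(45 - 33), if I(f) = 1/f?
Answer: -24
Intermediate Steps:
v = -2 (v = 6/(-3) = -⅓*6 = -2)
X = -2
X*(45 - 33) = -2*(45 - 33) = -2*12 = -24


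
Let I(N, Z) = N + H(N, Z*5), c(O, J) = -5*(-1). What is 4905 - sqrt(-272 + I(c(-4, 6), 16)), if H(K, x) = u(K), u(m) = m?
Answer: 4905 - I*sqrt(262) ≈ 4905.0 - 16.186*I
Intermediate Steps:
H(K, x) = K
c(O, J) = 5
I(N, Z) = 2*N (I(N, Z) = N + N = 2*N)
4905 - sqrt(-272 + I(c(-4, 6), 16)) = 4905 - sqrt(-272 + 2*5) = 4905 - sqrt(-272 + 10) = 4905 - sqrt(-262) = 4905 - I*sqrt(262)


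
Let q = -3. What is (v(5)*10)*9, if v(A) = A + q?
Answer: 180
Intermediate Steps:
v(A) = -3 + A (v(A) = A - 3 = -3 + A)
(v(5)*10)*9 = ((-3 + 5)*10)*9 = (2*10)*9 = 20*9 = 180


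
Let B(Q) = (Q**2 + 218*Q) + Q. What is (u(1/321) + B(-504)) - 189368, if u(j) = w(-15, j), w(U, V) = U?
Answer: -45743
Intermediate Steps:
B(Q) = Q**2 + 219*Q
u(j) = -15
(u(1/321) + B(-504)) - 189368 = (-15 - 504*(219 - 504)) - 189368 = (-15 - 504*(-285)) - 189368 = (-15 + 143640) - 189368 = 143625 - 189368 = -45743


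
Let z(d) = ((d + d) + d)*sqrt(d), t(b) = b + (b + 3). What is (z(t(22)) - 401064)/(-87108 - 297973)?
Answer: 401064/385081 - 141*sqrt(47)/385081 ≈ 1.0390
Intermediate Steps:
t(b) = 3 + 2*b (t(b) = b + (3 + b) = 3 + 2*b)
z(d) = 3*d**(3/2) (z(d) = (2*d + d)*sqrt(d) = (3*d)*sqrt(d) = 3*d**(3/2))
(z(t(22)) - 401064)/(-87108 - 297973) = (3*(3 + 2*22)**(3/2) - 401064)/(-87108 - 297973) = (3*(3 + 44)**(3/2) - 401064)/(-385081) = (3*47**(3/2) - 401064)*(-1/385081) = (3*(47*sqrt(47)) - 401064)*(-1/385081) = (141*sqrt(47) - 401064)*(-1/385081) = (-401064 + 141*sqrt(47))*(-1/385081) = 401064/385081 - 141*sqrt(47)/385081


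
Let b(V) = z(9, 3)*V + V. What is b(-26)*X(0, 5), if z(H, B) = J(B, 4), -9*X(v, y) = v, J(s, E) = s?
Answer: 0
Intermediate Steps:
X(v, y) = -v/9
z(H, B) = B
b(V) = 4*V (b(V) = 3*V + V = 4*V)
b(-26)*X(0, 5) = (4*(-26))*(-⅑*0) = -104*0 = 0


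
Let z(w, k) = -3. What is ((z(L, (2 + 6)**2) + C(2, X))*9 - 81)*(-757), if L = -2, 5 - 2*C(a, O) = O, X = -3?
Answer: 54504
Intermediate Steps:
C(a, O) = 5/2 - O/2
((z(L, (2 + 6)**2) + C(2, X))*9 - 81)*(-757) = ((-3 + (5/2 - 1/2*(-3)))*9 - 81)*(-757) = ((-3 + (5/2 + 3/2))*9 - 81)*(-757) = ((-3 + 4)*9 - 81)*(-757) = (1*9 - 81)*(-757) = (9 - 81)*(-757) = -72*(-757) = 54504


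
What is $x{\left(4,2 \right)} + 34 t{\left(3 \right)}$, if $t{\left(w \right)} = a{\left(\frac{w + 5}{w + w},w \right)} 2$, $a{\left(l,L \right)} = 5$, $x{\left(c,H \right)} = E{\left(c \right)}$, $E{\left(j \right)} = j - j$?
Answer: $340$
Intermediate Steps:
$E{\left(j \right)} = 0$
$x{\left(c,H \right)} = 0$
$t{\left(w \right)} = 10$ ($t{\left(w \right)} = 5 \cdot 2 = 10$)
$x{\left(4,2 \right)} + 34 t{\left(3 \right)} = 0 + 34 \cdot 10 = 0 + 340 = 340$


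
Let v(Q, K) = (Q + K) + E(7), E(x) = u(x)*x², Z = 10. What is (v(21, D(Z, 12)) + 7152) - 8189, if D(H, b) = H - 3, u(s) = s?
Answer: -666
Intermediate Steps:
D(H, b) = -3 + H
E(x) = x³ (E(x) = x*x² = x³)
v(Q, K) = 343 + K + Q (v(Q, K) = (Q + K) + 7³ = (K + Q) + 343 = 343 + K + Q)
(v(21, D(Z, 12)) + 7152) - 8189 = ((343 + (-3 + 10) + 21) + 7152) - 8189 = ((343 + 7 + 21) + 7152) - 8189 = (371 + 7152) - 8189 = 7523 - 8189 = -666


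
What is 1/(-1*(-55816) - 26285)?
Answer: 1/29531 ≈ 3.3863e-5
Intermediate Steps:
1/(-1*(-55816) - 26285) = 1/(55816 - 26285) = 1/29531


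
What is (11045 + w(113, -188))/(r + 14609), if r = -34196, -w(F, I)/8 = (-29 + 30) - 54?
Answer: -3823/6529 ≈ -0.58554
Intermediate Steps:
w(F, I) = 424 (w(F, I) = -8*((-29 + 30) - 54) = -8*(1 - 54) = -8*(-53) = 424)
(11045 + w(113, -188))/(r + 14609) = (11045 + 424)/(-34196 + 14609) = 11469/(-19587) = 11469*(-1/19587) = -3823/6529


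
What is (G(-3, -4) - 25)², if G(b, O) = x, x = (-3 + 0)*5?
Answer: 1600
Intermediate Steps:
x = -15 (x = -3*5 = -15)
G(b, O) = -15
(G(-3, -4) - 25)² = (-15 - 25)² = (-40)² = 1600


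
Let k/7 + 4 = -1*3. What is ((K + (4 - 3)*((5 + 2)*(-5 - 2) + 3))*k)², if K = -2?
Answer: 5531904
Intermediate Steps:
k = -49 (k = -28 + 7*(-1*3) = -28 + 7*(-3) = -28 - 21 = -49)
((K + (4 - 3)*((5 + 2)*(-5 - 2) + 3))*k)² = ((-2 + (4 - 3)*((5 + 2)*(-5 - 2) + 3))*(-49))² = ((-2 + 1*(7*(-7) + 3))*(-49))² = ((-2 + 1*(-49 + 3))*(-49))² = ((-2 + 1*(-46))*(-49))² = ((-2 - 46)*(-49))² = (-48*(-49))² = 2352² = 5531904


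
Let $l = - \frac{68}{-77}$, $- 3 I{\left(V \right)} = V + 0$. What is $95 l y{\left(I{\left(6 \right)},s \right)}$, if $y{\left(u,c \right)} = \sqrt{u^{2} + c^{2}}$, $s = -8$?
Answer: $\frac{12920 \sqrt{17}}{77} \approx 691.83$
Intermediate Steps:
$I{\left(V \right)} = - \frac{V}{3}$ ($I{\left(V \right)} = - \frac{V + 0}{3} = - \frac{V}{3}$)
$y{\left(u,c \right)} = \sqrt{c^{2} + u^{2}}$
$l = \frac{68}{77}$ ($l = \left(-68\right) \left(- \frac{1}{77}\right) = \frac{68}{77} \approx 0.88312$)
$95 l y{\left(I{\left(6 \right)},s \right)} = 95 \cdot \frac{68}{77} \sqrt{\left(-8\right)^{2} + \left(\left(- \frac{1}{3}\right) 6\right)^{2}} = \frac{6460 \sqrt{64 + \left(-2\right)^{2}}}{77} = \frac{6460 \sqrt{64 + 4}}{77} = \frac{6460 \sqrt{68}}{77} = \frac{6460 \cdot 2 \sqrt{17}}{77} = \frac{12920 \sqrt{17}}{77}$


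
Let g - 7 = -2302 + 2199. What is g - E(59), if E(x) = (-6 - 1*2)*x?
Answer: 376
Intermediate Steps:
E(x) = -8*x (E(x) = (-6 - 2)*x = -8*x)
g = -96 (g = 7 + (-2302 + 2199) = 7 - 103 = -96)
g - E(59) = -96 - (-8)*59 = -96 - 1*(-472) = -96 + 472 = 376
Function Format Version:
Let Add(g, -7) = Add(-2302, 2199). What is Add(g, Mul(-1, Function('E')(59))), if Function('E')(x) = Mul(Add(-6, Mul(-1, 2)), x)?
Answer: 376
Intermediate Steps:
Function('E')(x) = Mul(-8, x) (Function('E')(x) = Mul(Add(-6, -2), x) = Mul(-8, x))
g = -96 (g = Add(7, Add(-2302, 2199)) = Add(7, -103) = -96)
Add(g, Mul(-1, Function('E')(59))) = Add(-96, Mul(-1, Mul(-8, 59))) = Add(-96, Mul(-1, -472)) = Add(-96, 472) = 376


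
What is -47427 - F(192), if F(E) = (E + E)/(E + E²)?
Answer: -9153413/193 ≈ -47427.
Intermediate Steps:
F(E) = 2*E/(E + E²) (F(E) = (2*E)/(E + E²) = 2*E/(E + E²))
-47427 - F(192) = -47427 - 2/(1 + 192) = -47427 - 2/193 = -9153413/193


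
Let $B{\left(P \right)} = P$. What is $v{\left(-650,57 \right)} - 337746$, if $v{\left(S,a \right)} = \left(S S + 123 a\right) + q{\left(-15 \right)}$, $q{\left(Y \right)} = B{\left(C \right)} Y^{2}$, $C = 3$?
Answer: $92440$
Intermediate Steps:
$q{\left(Y \right)} = 3 Y^{2}$
$v{\left(S,a \right)} = 675 + S^{2} + 123 a$ ($v{\left(S,a \right)} = \left(S S + 123 a\right) + 3 \left(-15\right)^{2} = \left(S^{2} + 123 a\right) + 3 \cdot 225 = \left(S^{2} + 123 a\right) + 675 = 675 + S^{2} + 123 a$)
$v{\left(-650,57 \right)} - 337746 = \left(675 + \left(-650\right)^{2} + 123 \cdot 57\right) - 337746 = \left(675 + 422500 + 7011\right) - 337746 = 430186 - 337746 = 92440$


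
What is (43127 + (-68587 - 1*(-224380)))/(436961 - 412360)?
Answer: 198920/24601 ≈ 8.0858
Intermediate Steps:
(43127 + (-68587 - 1*(-224380)))/(436961 - 412360) = (43127 + (-68587 + 224380))/24601 = (43127 + 155793)*(1/24601) = 198920*(1/24601) = 198920/24601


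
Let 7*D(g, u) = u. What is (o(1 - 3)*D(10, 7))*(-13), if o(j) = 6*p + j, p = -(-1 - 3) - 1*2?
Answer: -130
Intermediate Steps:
D(g, u) = u/7
p = 2 (p = -1*(-4) - 2 = 4 - 2 = 2)
o(j) = 12 + j (o(j) = 6*2 + j = 12 + j)
(o(1 - 3)*D(10, 7))*(-13) = ((12 + (1 - 3))*((⅐)*7))*(-13) = ((12 - 2)*1)*(-13) = (10*1)*(-13) = 10*(-13) = -130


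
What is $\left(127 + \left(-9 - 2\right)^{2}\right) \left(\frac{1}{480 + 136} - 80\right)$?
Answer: $- \frac{1527649}{77} \approx -19840.0$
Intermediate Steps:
$\left(127 + \left(-9 - 2\right)^{2}\right) \left(\frac{1}{480 + 136} - 80\right) = \left(127 + \left(-11\right)^{2}\right) \left(\frac{1}{616} - 80\right) = \left(127 + 121\right) \left(\frac{1}{616} - 80\right) = 248 \left(- \frac{49279}{616}\right) = - \frac{1527649}{77}$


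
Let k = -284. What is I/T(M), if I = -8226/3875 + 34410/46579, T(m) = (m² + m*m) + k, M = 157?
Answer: -41636684/1474452422625 ≈ -2.8239e-5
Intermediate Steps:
T(m) = -284 + 2*m² (T(m) = (m² + m*m) - 284 = (m² + m²) - 284 = 2*m² - 284 = -284 + 2*m²)
I = -249820104/180493625 (I = -8226*1/3875 + 34410*(1/46579) = -8226/3875 + 34410/46579 = -249820104/180493625 ≈ -1.3841)
I/T(M) = -249820104/(180493625*(-284 + 2*157²)) = -249820104/(180493625*(-284 + 2*24649)) = -249820104/(180493625*(-284 + 49298)) = -249820104/180493625/49014 = -249820104/180493625*1/49014 = -41636684/1474452422625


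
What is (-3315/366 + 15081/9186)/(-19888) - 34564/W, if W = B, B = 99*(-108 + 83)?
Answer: 265287240911/18995729400 ≈ 13.966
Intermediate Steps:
B = -2475 (B = 99*(-25) = -2475)
W = -2475
(-3315/366 + 15081/9186)/(-19888) - 34564/W = (-3315/366 + 15081/9186)/(-19888) - 34564/(-2475) = (-3315*1/366 + 15081*(1/9186))*(-1/19888) - 34564*(-1/2475) = (-1105/122 + 5027/3062)*(-1/19888) + 34564/2475 = -692554/93391*(-1/19888) + 34564/2475 = 346277/928680104 + 34564/2475 = 265287240911/18995729400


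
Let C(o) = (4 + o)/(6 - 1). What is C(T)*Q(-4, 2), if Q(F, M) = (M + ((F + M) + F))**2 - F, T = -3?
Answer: 4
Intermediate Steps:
C(o) = 4/5 + o/5 (C(o) = (4 + o)/5 = (4 + o)*(1/5) = 4/5 + o/5)
Q(F, M) = (2*F + 2*M)**2 - F (Q(F, M) = (M + (M + 2*F))**2 - F = (2*F + 2*M)**2 - F)
C(T)*Q(-4, 2) = (4/5 + (1/5)*(-3))*(-1*(-4) + 4*(-4 + 2)**2) = (4/5 - 3/5)*(4 + 4*(-2)**2) = (4 + 4*4)/5 = (4 + 16)/5 = (1/5)*20 = 4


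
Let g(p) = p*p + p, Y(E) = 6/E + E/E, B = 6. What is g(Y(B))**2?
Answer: 36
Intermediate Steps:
Y(E) = 1 + 6/E (Y(E) = 6/E + 1 = 1 + 6/E)
g(p) = p + p**2 (g(p) = p**2 + p = p + p**2)
g(Y(B))**2 = (((6 + 6)/6)*(1 + (6 + 6)/6))**2 = (((1/6)*12)*(1 + (1/6)*12))**2 = (2*(1 + 2))**2 = (2*3)**2 = 6**2 = 36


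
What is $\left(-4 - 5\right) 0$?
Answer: $0$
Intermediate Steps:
$\left(-4 - 5\right) 0 = \left(-9\right) 0 = 0$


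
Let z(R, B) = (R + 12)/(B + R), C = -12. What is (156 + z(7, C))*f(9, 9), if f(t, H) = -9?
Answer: -6849/5 ≈ -1369.8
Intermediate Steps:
z(R, B) = (12 + R)/(B + R)
(156 + z(7, C))*f(9, 9) = (156 + (12 + 7)/(-12 + 7))*(-9) = (156 + 19/(-5))*(-9) = (156 - 1/5*19)*(-9) = (156 - 19/5)*(-9) = (761/5)*(-9) = -6849/5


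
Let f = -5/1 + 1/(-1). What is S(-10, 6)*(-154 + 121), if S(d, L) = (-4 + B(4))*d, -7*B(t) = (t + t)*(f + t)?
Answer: -3960/7 ≈ -565.71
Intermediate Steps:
f = -6 (f = -5*1 + 1*(-1) = -5 - 1 = -6)
B(t) = -2*t*(-6 + t)/7 (B(t) = -(t + t)*(-6 + t)/7 = -2*t*(-6 + t)/7)
S(d, L) = -12*d/7 (S(d, L) = (-4 + (2/7)*4*(6 - 1*4))*d = (-4 + (2/7)*4*(6 - 4))*d = (-4 + (2/7)*4*2)*d = (-4 + 16/7)*d = -12*d/7)
S(-10, 6)*(-154 + 121) = (-12/7*(-10))*(-154 + 121) = (120/7)*(-33) = -3960/7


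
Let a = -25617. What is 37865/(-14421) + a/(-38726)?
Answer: -1096937233/558467646 ≈ -1.9642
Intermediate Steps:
37865/(-14421) + a/(-38726) = 37865/(-14421) - 25617/(-38726) = 37865*(-1/14421) - 25617*(-1/38726) = -37865/14421 + 25617/38726 = -1096937233/558467646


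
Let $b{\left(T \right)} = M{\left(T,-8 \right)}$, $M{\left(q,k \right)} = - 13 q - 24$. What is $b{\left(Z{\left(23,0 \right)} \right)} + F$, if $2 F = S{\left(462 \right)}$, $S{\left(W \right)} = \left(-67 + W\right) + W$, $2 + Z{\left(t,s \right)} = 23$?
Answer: $\frac{263}{2} \approx 131.5$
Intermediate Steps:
$M{\left(q,k \right)} = -24 - 13 q$
$Z{\left(t,s \right)} = 21$ ($Z{\left(t,s \right)} = -2 + 23 = 21$)
$b{\left(T \right)} = -24 - 13 T$
$S{\left(W \right)} = -67 + 2 W$
$F = \frac{857}{2}$ ($F = \frac{-67 + 2 \cdot 462}{2} = \frac{-67 + 924}{2} = \frac{1}{2} \cdot 857 = \frac{857}{2} \approx 428.5$)
$b{\left(Z{\left(23,0 \right)} \right)} + F = \left(-24 - 273\right) + \frac{857}{2} = -297 + \frac{857}{2} = \frac{263}{2}$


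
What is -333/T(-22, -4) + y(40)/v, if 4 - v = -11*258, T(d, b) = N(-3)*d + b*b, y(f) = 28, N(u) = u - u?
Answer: -67567/3248 ≈ -20.803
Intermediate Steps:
N(u) = 0
T(d, b) = b² (T(d, b) = 0*d + b*b = 0 + b² = b²)
v = 2842 (v = 4 - (-11)*258 = 4 - 1*(-2838) = 4 + 2838 = 2842)
-333/T(-22, -4) + y(40)/v = -333/((-4)²) + 28/2842 = -333/16 + 28*(1/2842) = -333*1/16 + 2/203 = -333/16 + 2/203 = -67567/3248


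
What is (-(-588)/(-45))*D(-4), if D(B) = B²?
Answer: -3136/15 ≈ -209.07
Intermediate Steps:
(-(-588)/(-45))*D(-4) = -(-588)/(-45)*(-4)² = -(-588)*(-1)/45*16 = -28*7/15*16 = -196/15*16 = -3136/15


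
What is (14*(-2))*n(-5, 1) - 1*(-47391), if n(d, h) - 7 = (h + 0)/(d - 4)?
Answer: 424783/9 ≈ 47198.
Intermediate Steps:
n(d, h) = 7 + h/(-4 + d) (n(d, h) = 7 + (h + 0)/(d - 4) = 7 + h/(-4 + d))
(14*(-2))*n(-5, 1) - 1*(-47391) = (14*(-2))*((-28 + 1 + 7*(-5))/(-4 - 5)) - 1*(-47391) = -28*(-28 + 1 - 35)/(-9) + 47391 = -(-28)*(-62)/9 + 47391 = -28*62/9 + 47391 = -1736/9 + 47391 = 424783/9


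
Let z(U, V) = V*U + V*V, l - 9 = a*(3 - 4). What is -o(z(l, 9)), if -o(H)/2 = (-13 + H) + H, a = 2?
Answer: 550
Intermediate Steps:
l = 7 (l = 9 + 2*(3 - 4) = 9 + 2*(-1) = 9 - 2 = 7)
z(U, V) = V² + U*V (z(U, V) = U*V + V² = V² + U*V)
o(H) = 26 - 4*H (o(H) = -2*((-13 + H) + H) = -2*(-13 + 2*H) = 26 - 4*H)
-o(z(l, 9)) = -(26 - 36*(7 + 9)) = -(26 - 36*16) = -(26 - 4*144) = -(26 - 576) = -1*(-550) = 550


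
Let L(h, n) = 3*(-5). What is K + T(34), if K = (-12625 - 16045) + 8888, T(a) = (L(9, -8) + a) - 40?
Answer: -19803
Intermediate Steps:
L(h, n) = -15
T(a) = -55 + a (T(a) = (-15 + a) - 40 = -55 + a)
K = -19782 (K = -28670 + 8888 = -19782)
K + T(34) = -19782 + (-55 + 34) = -19782 - 21 = -19803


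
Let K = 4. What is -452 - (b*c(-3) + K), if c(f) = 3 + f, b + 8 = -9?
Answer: -456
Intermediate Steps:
b = -17 (b = -8 - 9 = -17)
-452 - (b*c(-3) + K) = -452 - (-17*(3 - 3) + 4) = -452 - (-17*0 + 4) = -452 - (0 + 4) = -452 - 1*4 = -452 - 4 = -456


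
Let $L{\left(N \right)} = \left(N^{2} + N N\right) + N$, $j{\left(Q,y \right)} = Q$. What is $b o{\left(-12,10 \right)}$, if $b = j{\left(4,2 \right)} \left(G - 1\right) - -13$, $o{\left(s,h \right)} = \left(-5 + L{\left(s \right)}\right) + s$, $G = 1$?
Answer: $3367$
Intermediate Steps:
$L{\left(N \right)} = N + 2 N^{2}$ ($L{\left(N \right)} = \left(N^{2} + N^{2}\right) + N = 2 N^{2} + N = N + 2 N^{2}$)
$o{\left(s,h \right)} = -5 + s + s \left(1 + 2 s\right)$ ($o{\left(s,h \right)} = \left(-5 + s \left(1 + 2 s\right)\right) + s = -5 + s + s \left(1 + 2 s\right)$)
$b = 13$ ($b = 4 \left(1 - 1\right) - -13 = 4 \cdot 0 + 13 = 0 + 13 = 13$)
$b o{\left(-12,10 \right)} = 13 \left(-5 - 12 - 12 \left(1 + 2 \left(-12\right)\right)\right) = 13 \left(-5 - 12 - 12 \left(1 - 24\right)\right) = 13 \left(-5 - 12 - -276\right) = 13 \left(-5 - 12 + 276\right) = 13 \cdot 259 = 3367$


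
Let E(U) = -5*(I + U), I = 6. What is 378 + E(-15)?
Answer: 423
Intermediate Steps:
E(U) = -30 - 5*U (E(U) = -5*(6 + U) = -30 - 5*U)
378 + E(-15) = 378 + (-30 - 5*(-15)) = 378 + (-30 + 75) = 378 + 45 = 423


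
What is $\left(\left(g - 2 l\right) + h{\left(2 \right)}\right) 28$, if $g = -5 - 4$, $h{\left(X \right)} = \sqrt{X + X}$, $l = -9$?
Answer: $308$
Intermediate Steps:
$h{\left(X \right)} = \sqrt{2} \sqrt{X}$ ($h{\left(X \right)} = \sqrt{2 X} = \sqrt{2} \sqrt{X}$)
$g = -9$ ($g = -5 - 4 = -9$)
$\left(\left(g - 2 l\right) + h{\left(2 \right)}\right) 28 = \left(\left(-9 - -18\right) + \sqrt{2} \sqrt{2}\right) 28 = \left(\left(-9 + 18\right) + 2\right) 28 = \left(9 + 2\right) 28 = 11 \cdot 28 = 308$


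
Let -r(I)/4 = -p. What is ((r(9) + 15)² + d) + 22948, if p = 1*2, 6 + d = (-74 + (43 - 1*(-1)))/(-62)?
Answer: 727616/31 ≈ 23471.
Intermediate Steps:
d = -171/31 (d = -6 + (-74 + (43 - 1*(-1)))/(-62) = -6 - (-74 + (43 + 1))/62 = -6 - (-74 + 44)/62 = -6 - 1/62*(-30) = -6 + 15/31 = -171/31 ≈ -5.5161)
p = 2
r(I) = 8 (r(I) = -(-4)*2 = -4*(-2) = 8)
((r(9) + 15)² + d) + 22948 = ((8 + 15)² - 171/31) + 22948 = (23² - 171/31) + 22948 = (529 - 171/31) + 22948 = 16228/31 + 22948 = 727616/31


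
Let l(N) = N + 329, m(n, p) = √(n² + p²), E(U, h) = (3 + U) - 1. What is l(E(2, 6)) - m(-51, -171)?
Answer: 333 - 3*√3538 ≈ 154.56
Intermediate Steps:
E(U, h) = 2 + U
l(N) = 329 + N
l(E(2, 6)) - m(-51, -171) = (329 + (2 + 2)) - √((-51)² + (-171)²) = (329 + 4) - √(2601 + 29241) = 333 - √31842 = 333 - 3*√3538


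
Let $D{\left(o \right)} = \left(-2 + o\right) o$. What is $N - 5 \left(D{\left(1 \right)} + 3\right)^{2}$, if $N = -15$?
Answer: $-35$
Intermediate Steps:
$D{\left(o \right)} = o \left(-2 + o\right)$
$N - 5 \left(D{\left(1 \right)} + 3\right)^{2} = -15 - 5 \left(1 \left(-2 + 1\right) + 3\right)^{2} = -15 - 5 \left(1 \left(-1\right) + 3\right)^{2} = -15 - 5 \left(-1 + 3\right)^{2} = -15 - 5 \cdot 2^{2} = -15 - 20 = -35$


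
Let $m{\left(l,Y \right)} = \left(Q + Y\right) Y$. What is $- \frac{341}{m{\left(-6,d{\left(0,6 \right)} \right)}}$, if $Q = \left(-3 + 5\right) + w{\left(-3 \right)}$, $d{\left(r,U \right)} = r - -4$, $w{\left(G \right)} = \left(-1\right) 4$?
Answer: $- \frac{341}{8} \approx -42.625$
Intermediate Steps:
$w{\left(G \right)} = -4$
$d{\left(r,U \right)} = 4 + r$ ($d{\left(r,U \right)} = r + 4 = 4 + r$)
$Q = -2$ ($Q = \left(-3 + 5\right) - 4 = 2 - 4 = -2$)
$m{\left(l,Y \right)} = Y \left(-2 + Y\right)$ ($m{\left(l,Y \right)} = \left(-2 + Y\right) Y = Y \left(-2 + Y\right)$)
$- \frac{341}{m{\left(-6,d{\left(0,6 \right)} \right)}} = - \frac{341}{\left(4 + 0\right) \left(-2 + \left(4 + 0\right)\right)} = - \frac{341}{4 \left(-2 + 4\right)} = - \frac{341}{4 \cdot 2} = - \frac{341}{8}$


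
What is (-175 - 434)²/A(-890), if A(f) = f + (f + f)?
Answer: -123627/890 ≈ -138.91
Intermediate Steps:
A(f) = 3*f (A(f) = f + 2*f = 3*f)
(-175 - 434)²/A(-890) = (-175 - 434)²/((3*(-890))) = (-609)²/(-2670) = 370881*(-1/2670) = -123627/890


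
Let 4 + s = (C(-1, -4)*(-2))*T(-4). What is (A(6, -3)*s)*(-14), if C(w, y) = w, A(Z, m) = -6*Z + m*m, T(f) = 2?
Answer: 0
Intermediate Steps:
A(Z, m) = m² - 6*Z (A(Z, m) = -6*Z + m² = m² - 6*Z)
s = 0 (s = -4 - 1*(-2)*2 = -4 + 2*2 = -4 + 4 = 0)
(A(6, -3)*s)*(-14) = (((-3)² - 6*6)*0)*(-14) = ((9 - 36)*0)*(-14) = -27*0*(-14) = 0*(-14) = 0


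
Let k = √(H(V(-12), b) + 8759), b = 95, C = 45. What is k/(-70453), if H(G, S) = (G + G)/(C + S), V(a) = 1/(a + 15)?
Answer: -√386272110/14795130 ≈ -0.0013284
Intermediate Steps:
V(a) = 1/(15 + a)
H(G, S) = 2*G/(45 + S) (H(G, S) = (G + G)/(45 + S) = (2*G)/(45 + S) = 2*G/(45 + S))
k = √386272110/210 (k = √(2/((15 - 12)*(45 + 95)) + 8759) = √(2/(3*140) + 8759) = √(2*(⅓)*(1/140) + 8759) = √(1/210 + 8759) = √(1839391/210) = √386272110/210 ≈ 93.590)
k/(-70453) = (√386272110/210)/(-70453) = (√386272110/210)*(-1/70453) = -√386272110/14795130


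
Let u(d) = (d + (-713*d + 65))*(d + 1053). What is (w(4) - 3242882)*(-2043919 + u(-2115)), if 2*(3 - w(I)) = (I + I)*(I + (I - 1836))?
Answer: 5181299511322603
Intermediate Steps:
w(I) = 3 - I*(-1836 + 2*I) (w(I) = 3 - (I + I)*(I + (I - 1836))/2 = 3 - 2*I*(I + (-1836 + I))/2 = 3 - 2*I*(-1836 + 2*I)/2 = 3 - I*(-1836 + 2*I))
u(d) = (65 - 712*d)*(1053 + d) (u(d) = (d + (65 - 713*d))*(1053 + d) = (65 - 712*d)*(1053 + d))
(w(4) - 3242882)*(-2043919 + u(-2115)) = ((3 - 2*4² + 1836*4) - 3242882)*(-2043919 + (68445 - 749671*(-2115) - 712*(-2115)²)) = ((3 - 2*16 + 7344) - 3242882)*(-2043919 + (68445 + 1585554165 - 712*4473225)) = ((3 - 32 + 7344) - 3242882)*(-2043919 + (68445 + 1585554165 - 3184936200)) = (7315 - 3242882)*(-2043919 - 1599313590) = -3235567*(-1601357509) = 5181299511322603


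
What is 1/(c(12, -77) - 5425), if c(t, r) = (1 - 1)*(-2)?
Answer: -1/5425 ≈ -0.00018433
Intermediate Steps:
c(t, r) = 0 (c(t, r) = 0*(-2) = 0)
1/(c(12, -77) - 5425) = 1/(0 - 5425) = 1/(-5425) = -1/5425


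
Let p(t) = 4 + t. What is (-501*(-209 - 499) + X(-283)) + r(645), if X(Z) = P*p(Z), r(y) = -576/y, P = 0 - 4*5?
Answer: 77461728/215 ≈ 3.6029e+5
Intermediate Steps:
P = -20 (P = 0 - 20 = -20)
X(Z) = -80 - 20*Z (X(Z) = -20*(4 + Z) = -80 - 20*Z)
(-501*(-209 - 499) + X(-283)) + r(645) = (-501*(-209 - 499) + (-80 - 20*(-283))) - 576/645 = (-501*(-708) + (-80 + 5660)) - 576*1/645 = (354708 + 5580) - 192/215 = 360288 - 192/215 = 77461728/215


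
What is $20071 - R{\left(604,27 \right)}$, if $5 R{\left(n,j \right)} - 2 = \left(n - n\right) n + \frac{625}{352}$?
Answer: $\frac{35323631}{1760} \approx 20070.0$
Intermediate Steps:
$R{\left(n,j \right)} = \frac{1329}{1760}$ ($R{\left(n,j \right)} = \frac{2}{5} + \frac{\left(n - n\right) n + \frac{625}{352}}{5} = \frac{2}{5} + \frac{0 n + 625 \cdot \frac{1}{352}}{5} = \frac{2}{5} + \frac{0 + \frac{625}{352}}{5} = \frac{2}{5} + \frac{1}{5} \cdot \frac{625}{352} = \frac{2}{5} + \frac{125}{352} = \frac{1329}{1760}$)
$20071 - R{\left(604,27 \right)} = 20071 - \frac{1329}{1760} = \frac{35323631}{1760}$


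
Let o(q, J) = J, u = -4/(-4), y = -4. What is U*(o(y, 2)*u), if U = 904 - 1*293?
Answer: 1222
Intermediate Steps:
u = 1 (u = -4*(-¼) = 1)
U = 611 (U = 904 - 293 = 611)
U*(o(y, 2)*u) = 611*(2*1) = 611*2 = 1222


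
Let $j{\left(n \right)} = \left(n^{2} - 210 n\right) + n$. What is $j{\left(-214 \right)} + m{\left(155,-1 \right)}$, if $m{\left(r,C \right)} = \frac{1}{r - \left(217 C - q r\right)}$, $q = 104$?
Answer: $\frac{1492888825}{16492} \approx 90522.0$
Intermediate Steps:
$j{\left(n \right)} = n^{2} - 209 n$
$m{\left(r,C \right)} = \frac{1}{- 217 C + 105 r}$ ($m{\left(r,C \right)} = \frac{1}{r - \left(- 104 r + 217 C\right)} = \frac{1}{- 217 C + 105 r}$)
$j{\left(-214 \right)} + m{\left(155,-1 \right)} = - 214 \left(-209 - 214\right) + \frac{1}{7 \left(\left(-31\right) \left(-1\right) + 15 \cdot 155\right)} = \left(-214\right) \left(-423\right) + \frac{1}{7 \left(31 + 2325\right)} = 90522 + \frac{1}{7 \cdot 2356} = 90522 + \frac{1}{7} \cdot \frac{1}{2356} = 90522 + \frac{1}{16492} = \frac{1492888825}{16492}$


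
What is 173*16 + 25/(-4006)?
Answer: 11088583/4006 ≈ 2768.0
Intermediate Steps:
173*16 + 25/(-4006) = 2768 + 25*(-1/4006) = 2768 - 25/4006 = 11088583/4006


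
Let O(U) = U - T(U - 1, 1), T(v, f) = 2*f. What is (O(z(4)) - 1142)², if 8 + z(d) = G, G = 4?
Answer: 1317904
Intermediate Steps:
z(d) = -4 (z(d) = -8 + 4 = -4)
O(U) = -2 + U (O(U) = U - 2 = -2 + U)
(O(z(4)) - 1142)² = ((-2 - 4) - 1142)² = (-6 - 1142)² = (-1148)² = 1317904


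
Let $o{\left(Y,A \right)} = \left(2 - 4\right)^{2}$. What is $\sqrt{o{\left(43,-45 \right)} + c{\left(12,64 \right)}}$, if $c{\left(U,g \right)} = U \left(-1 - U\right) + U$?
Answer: $2 i \sqrt{35} \approx 11.832 i$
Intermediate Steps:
$o{\left(Y,A \right)} = 4$ ($o{\left(Y,A \right)} = \left(-2\right)^{2} = 4$)
$c{\left(U,g \right)} = U + U \left(-1 - U\right)$
$\sqrt{o{\left(43,-45 \right)} + c{\left(12,64 \right)}} = \sqrt{4 - 12^{2}} = \sqrt{4 - 144} = \sqrt{-140} = 2 i \sqrt{35}$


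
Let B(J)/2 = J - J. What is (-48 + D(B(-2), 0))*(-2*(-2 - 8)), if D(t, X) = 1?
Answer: -940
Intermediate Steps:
B(J) = 0 (B(J) = 2*(J - J) = 2*0 = 0)
(-48 + D(B(-2), 0))*(-2*(-2 - 8)) = (-48 + 1)*(-2*(-2 - 8)) = -(-94)*(-10) = -47*20 = -940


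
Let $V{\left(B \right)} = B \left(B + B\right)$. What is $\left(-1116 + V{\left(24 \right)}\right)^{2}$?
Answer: $1296$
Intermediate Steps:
$V{\left(B \right)} = 2 B^{2}$ ($V{\left(B \right)} = B 2 B = 2 B^{2}$)
$\left(-1116 + V{\left(24 \right)}\right)^{2} = \left(-1116 + 2 \cdot 24^{2}\right)^{2} = \left(-1116 + 2 \cdot 576\right)^{2} = \left(-1116 + 1152\right)^{2} = 36^{2} = 1296$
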